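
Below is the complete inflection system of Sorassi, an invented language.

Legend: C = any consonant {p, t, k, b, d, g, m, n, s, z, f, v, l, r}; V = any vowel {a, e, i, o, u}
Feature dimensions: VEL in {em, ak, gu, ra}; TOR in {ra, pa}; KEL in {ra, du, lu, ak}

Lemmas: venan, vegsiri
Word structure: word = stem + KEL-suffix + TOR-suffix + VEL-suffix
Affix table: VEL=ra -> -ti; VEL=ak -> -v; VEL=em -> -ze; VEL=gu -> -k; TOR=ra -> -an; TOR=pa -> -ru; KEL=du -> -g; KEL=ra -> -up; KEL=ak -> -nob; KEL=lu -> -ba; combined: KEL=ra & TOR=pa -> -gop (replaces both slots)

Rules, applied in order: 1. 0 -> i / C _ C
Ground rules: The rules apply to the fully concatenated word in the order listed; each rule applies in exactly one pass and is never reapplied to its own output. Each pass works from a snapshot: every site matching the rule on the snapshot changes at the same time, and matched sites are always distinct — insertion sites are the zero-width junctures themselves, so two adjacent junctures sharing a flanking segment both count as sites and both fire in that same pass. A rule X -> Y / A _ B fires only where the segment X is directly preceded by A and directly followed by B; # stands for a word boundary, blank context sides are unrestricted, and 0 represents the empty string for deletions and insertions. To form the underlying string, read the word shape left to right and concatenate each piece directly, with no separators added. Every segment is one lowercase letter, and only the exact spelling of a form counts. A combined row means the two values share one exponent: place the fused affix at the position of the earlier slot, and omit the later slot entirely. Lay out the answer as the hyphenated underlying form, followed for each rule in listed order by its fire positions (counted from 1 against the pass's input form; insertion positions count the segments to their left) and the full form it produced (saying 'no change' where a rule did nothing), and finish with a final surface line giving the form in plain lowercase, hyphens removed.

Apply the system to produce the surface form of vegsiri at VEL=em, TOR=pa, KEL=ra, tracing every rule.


underlying: vegsiri-gop-ze
1. 0 -> i / C _ C: inserts after position(s) 3, 10: vegisirigopize
surface: vegisirigopize


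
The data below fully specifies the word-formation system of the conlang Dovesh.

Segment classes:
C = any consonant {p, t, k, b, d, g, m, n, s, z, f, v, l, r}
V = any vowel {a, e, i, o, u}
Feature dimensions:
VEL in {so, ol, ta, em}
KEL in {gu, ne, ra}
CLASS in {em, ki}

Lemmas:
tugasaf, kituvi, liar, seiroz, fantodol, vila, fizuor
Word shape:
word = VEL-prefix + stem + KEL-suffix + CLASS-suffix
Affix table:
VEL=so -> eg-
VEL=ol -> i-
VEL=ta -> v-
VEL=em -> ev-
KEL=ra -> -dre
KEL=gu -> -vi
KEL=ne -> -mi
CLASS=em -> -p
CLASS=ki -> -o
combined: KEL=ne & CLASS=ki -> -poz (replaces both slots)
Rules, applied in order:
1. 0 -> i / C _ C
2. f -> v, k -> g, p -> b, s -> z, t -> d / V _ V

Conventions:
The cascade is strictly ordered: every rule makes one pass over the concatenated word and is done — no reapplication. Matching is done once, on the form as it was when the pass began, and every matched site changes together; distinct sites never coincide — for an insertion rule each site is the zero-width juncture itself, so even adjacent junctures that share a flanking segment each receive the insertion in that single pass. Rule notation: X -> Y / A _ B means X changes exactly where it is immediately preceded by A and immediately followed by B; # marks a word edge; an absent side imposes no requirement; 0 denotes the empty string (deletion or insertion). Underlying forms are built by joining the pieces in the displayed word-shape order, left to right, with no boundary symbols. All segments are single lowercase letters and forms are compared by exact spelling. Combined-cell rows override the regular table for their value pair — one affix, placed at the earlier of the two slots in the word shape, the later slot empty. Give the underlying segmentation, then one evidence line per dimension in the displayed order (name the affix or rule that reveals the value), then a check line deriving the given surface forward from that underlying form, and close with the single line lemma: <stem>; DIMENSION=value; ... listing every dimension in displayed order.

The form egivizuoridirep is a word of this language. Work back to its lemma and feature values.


underlying: eg-fizuor-dre-p
VEL=so - signalled by the affix eg-
KEL=ra - signalled by the affix -dre
CLASS=em - signalled by the affix -p
check: egfizuordrep -> egifizuoridirep -> egivizuoridirep
lemma: fizuor; VEL=so; KEL=ra; CLASS=em


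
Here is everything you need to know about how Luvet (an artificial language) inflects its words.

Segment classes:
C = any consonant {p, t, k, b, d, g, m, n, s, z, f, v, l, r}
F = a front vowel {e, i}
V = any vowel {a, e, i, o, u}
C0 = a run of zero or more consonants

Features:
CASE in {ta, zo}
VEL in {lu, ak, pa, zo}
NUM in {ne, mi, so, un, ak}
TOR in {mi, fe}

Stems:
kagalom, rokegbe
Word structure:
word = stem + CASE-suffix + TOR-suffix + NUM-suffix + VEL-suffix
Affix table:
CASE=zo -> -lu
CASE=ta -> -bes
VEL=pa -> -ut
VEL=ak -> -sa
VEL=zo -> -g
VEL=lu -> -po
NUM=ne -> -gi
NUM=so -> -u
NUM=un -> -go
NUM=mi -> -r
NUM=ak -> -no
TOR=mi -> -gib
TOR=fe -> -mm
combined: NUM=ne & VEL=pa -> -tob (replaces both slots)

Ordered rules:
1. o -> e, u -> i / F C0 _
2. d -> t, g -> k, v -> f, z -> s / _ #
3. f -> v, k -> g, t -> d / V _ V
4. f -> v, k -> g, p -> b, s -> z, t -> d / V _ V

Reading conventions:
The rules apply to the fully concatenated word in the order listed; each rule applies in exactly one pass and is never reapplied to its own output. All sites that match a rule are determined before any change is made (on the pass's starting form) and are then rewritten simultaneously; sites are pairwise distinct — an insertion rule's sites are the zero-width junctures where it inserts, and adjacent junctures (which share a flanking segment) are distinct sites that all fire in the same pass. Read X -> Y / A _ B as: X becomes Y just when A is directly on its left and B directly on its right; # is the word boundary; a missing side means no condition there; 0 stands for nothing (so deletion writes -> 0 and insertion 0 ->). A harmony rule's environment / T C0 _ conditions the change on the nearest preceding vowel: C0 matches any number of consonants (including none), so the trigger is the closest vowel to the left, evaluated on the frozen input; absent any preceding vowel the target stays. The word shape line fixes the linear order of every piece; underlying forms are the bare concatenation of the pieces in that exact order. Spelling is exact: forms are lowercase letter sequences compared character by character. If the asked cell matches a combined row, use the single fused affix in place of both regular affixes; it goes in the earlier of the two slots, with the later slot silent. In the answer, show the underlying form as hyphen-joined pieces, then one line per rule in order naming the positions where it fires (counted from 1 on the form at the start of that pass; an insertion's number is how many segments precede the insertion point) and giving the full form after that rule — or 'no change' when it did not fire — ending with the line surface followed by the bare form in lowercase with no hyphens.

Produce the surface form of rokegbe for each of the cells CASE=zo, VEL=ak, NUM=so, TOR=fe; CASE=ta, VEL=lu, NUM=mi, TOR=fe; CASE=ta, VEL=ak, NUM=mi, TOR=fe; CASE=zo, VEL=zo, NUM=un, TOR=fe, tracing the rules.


cell CASE=zo, VEL=ak, NUM=so, TOR=fe:
underlying: rokegbe-lu-mm-u-sa
1. o -> e, u -> i / F C0 _: fires at position(s) 9: rokegbelimmusa
2. d -> t, g -> k, v -> f, z -> s / _ #: no change
3. f -> v, k -> g, t -> d / V _ V: fires at position(s) 3: rogegbelimmusa
4. f -> v, k -> g, p -> b, s -> z, t -> d / V _ V: fires at position(s) 13: rogegbelimmuza
surface: rogegbelimmuza

cell CASE=ta, VEL=lu, NUM=mi, TOR=fe:
underlying: rokegbe-bes-mm-r-po
1. o -> e, u -> i / F C0 _: fires at position(s) 15: rokegbebesmmrpe
2. d -> t, g -> k, v -> f, z -> s / _ #: no change
3. f -> v, k -> g, t -> d / V _ V: fires at position(s) 3: rogegbebesmmrpe
4. f -> v, k -> g, p -> b, s -> z, t -> d / V _ V: no change
surface: rogegbebesmmrpe

cell CASE=ta, VEL=ak, NUM=mi, TOR=fe:
underlying: rokegbe-bes-mm-r-sa
1. o -> e, u -> i / F C0 _: no change
2. d -> t, g -> k, v -> f, z -> s / _ #: no change
3. f -> v, k -> g, t -> d / V _ V: fires at position(s) 3: rogegbebesmmrsa
4. f -> v, k -> g, p -> b, s -> z, t -> d / V _ V: no change
surface: rogegbebesmmrsa

cell CASE=zo, VEL=zo, NUM=un, TOR=fe:
underlying: rokegbe-lu-mm-go-g
1. o -> e, u -> i / F C0 _: fires at position(s) 9: rokegbelimmgog
2. d -> t, g -> k, v -> f, z -> s / _ #: fires at position(s) 14: rokegbelimmgok
3. f -> v, k -> g, t -> d / V _ V: fires at position(s) 3: rogegbelimmgok
4. f -> v, k -> g, p -> b, s -> z, t -> d / V _ V: no change
surface: rogegbelimmgok


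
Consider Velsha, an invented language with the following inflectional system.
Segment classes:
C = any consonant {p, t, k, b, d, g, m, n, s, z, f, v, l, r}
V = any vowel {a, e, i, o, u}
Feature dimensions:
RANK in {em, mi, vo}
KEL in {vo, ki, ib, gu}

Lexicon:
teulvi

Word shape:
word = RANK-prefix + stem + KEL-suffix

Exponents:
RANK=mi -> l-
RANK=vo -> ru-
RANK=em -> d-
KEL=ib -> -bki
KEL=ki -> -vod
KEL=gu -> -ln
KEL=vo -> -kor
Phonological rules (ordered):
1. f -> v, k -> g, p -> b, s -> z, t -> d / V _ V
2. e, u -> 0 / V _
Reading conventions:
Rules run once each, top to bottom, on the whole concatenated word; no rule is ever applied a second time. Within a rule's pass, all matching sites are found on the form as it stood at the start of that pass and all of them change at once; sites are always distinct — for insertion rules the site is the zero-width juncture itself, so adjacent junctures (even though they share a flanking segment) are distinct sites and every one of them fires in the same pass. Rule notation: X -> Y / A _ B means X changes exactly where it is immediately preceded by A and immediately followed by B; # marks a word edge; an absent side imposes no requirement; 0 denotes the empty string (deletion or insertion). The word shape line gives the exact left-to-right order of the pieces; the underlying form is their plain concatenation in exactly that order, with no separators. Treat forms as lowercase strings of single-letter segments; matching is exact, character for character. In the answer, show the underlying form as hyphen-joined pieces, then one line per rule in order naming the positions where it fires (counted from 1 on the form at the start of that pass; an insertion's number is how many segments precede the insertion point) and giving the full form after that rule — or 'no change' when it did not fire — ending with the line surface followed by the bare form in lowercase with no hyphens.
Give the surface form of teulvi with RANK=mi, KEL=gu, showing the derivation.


underlying: l-teulvi-ln
1. f -> v, k -> g, p -> b, s -> z, t -> d / V _ V: no change
2. e, u -> 0 / V _: fires at position(s) 4: ltelviln
surface: ltelviln


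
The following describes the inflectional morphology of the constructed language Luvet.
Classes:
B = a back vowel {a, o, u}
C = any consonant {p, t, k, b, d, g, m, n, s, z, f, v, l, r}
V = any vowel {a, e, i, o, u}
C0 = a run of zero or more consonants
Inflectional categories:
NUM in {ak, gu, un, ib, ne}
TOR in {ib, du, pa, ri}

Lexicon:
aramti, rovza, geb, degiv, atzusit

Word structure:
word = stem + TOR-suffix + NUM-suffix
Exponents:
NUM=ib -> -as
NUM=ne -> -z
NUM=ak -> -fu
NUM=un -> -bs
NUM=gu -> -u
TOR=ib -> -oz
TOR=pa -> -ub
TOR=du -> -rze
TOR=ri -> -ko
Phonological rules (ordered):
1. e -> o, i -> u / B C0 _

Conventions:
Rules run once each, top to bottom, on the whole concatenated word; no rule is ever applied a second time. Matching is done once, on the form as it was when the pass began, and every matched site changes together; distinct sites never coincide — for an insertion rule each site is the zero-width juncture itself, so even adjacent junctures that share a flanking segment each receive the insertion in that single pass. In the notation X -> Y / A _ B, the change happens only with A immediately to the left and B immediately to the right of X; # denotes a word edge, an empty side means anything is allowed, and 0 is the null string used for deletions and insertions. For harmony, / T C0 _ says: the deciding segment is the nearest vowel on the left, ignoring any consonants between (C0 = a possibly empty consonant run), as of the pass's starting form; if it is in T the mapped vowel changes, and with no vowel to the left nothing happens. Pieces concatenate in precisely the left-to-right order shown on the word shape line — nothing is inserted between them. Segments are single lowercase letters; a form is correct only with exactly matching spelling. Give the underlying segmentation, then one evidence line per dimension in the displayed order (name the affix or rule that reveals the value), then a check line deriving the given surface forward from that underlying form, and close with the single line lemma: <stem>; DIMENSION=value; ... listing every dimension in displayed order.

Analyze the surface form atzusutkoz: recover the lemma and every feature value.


underlying: atzusit-ko-z
NUM=ne - signalled by the affix -z
TOR=ri - signalled by the affix -ko
check: atzusitkoz -> atzusutkoz
lemma: atzusit; NUM=ne; TOR=ri


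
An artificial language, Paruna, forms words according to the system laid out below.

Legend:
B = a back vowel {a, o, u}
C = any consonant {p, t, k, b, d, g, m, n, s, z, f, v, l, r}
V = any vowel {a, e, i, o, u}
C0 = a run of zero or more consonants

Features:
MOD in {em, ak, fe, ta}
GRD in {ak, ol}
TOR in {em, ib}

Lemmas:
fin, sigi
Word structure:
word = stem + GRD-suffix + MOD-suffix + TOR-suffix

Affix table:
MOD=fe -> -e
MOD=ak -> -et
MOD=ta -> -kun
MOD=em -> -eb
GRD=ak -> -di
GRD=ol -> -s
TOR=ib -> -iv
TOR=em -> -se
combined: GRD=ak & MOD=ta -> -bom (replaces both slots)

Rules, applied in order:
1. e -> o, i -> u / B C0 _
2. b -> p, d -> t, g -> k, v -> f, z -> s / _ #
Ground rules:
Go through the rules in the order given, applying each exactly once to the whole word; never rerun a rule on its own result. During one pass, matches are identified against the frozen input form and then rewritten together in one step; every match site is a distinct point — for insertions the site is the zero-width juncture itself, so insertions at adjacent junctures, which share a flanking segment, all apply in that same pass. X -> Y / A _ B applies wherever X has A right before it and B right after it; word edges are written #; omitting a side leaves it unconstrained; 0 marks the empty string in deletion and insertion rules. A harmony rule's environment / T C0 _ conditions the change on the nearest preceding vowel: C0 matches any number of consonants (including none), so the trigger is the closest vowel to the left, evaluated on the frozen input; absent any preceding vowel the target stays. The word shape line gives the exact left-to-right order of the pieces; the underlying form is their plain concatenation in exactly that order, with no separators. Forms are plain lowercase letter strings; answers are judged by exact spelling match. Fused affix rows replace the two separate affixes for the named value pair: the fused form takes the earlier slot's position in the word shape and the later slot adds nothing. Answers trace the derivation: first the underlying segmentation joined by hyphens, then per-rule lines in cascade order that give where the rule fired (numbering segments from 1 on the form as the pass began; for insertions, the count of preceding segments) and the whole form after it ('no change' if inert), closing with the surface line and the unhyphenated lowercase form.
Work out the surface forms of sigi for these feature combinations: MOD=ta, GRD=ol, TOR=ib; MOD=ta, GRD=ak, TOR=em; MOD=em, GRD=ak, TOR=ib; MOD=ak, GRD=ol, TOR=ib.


cell MOD=ta, GRD=ol, TOR=ib:
underlying: sigi-s-kun-iv
1. e -> o, i -> u / B C0 _: fires at position(s) 9: sigiskunuv
2. b -> p, d -> t, g -> k, v -> f, z -> s / _ #: fires at position(s) 10: sigiskunuf
surface: sigiskunuf

cell MOD=ta, GRD=ak, TOR=em:
underlying: sigi-bom-se
1. e -> o, i -> u / B C0 _: fires at position(s) 9: sigibomso
2. b -> p, d -> t, g -> k, v -> f, z -> s / _ #: no change
surface: sigibomso

cell MOD=em, GRD=ak, TOR=ib:
underlying: sigi-di-eb-iv
1. e -> o, i -> u / B C0 _: no change
2. b -> p, d -> t, g -> k, v -> f, z -> s / _ #: fires at position(s) 10: sigidiebif
surface: sigidiebif

cell MOD=ak, GRD=ol, TOR=ib:
underlying: sigi-s-et-iv
1. e -> o, i -> u / B C0 _: no change
2. b -> p, d -> t, g -> k, v -> f, z -> s / _ #: fires at position(s) 9: sigisetif
surface: sigisetif


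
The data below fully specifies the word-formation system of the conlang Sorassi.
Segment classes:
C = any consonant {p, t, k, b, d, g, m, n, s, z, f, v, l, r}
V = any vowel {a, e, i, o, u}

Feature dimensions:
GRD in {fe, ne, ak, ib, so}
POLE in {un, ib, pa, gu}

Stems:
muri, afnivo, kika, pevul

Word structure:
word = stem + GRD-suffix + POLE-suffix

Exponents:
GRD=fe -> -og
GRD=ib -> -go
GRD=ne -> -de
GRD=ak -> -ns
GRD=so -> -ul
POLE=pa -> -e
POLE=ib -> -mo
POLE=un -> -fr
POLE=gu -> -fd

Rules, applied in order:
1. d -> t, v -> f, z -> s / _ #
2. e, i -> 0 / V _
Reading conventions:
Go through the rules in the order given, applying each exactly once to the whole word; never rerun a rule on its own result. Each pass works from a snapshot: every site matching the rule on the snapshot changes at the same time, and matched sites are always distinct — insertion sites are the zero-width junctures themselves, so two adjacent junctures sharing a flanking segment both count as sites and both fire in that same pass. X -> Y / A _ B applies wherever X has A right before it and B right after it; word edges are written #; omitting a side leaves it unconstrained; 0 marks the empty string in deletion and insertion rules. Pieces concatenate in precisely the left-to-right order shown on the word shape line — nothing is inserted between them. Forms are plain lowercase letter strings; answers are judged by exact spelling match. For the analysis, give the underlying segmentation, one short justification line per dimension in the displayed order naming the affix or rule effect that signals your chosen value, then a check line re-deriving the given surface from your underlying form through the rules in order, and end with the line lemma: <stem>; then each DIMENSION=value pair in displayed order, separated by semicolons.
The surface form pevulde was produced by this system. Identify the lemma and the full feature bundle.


underlying: pevul-de-e
GRD=ne - signalled by the affix -de
POLE=pa - signalled by the affix -e
check: pevuldee -> pevuldee -> pevulde
lemma: pevul; GRD=ne; POLE=pa


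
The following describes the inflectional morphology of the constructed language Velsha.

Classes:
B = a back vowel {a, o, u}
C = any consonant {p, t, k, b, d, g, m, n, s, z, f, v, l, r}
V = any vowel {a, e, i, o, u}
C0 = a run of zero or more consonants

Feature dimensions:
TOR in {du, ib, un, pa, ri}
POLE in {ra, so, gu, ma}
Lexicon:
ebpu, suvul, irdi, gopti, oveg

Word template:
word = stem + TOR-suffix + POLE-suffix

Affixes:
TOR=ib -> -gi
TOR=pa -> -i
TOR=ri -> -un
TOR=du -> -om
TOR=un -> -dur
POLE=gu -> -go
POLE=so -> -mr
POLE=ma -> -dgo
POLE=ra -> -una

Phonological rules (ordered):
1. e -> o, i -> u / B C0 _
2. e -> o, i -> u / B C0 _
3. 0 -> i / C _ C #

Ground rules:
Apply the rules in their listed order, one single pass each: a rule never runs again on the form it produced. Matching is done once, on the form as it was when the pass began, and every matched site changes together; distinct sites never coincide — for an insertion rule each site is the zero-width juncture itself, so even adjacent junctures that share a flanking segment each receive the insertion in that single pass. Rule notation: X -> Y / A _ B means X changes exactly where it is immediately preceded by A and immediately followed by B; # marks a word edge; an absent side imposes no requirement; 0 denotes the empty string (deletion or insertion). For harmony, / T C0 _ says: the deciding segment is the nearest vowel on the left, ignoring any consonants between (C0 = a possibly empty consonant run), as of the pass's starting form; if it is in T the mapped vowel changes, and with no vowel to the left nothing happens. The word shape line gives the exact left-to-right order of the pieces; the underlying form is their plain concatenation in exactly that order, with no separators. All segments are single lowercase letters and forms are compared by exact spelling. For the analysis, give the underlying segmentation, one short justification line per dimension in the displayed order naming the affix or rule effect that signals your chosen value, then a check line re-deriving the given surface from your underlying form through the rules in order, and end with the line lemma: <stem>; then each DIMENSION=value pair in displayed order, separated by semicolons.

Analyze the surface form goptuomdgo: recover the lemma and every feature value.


underlying: gopti-om-dgo
TOR=du - signalled by the affix -om
POLE=ma - signalled by the affix -dgo
check: goptiomdgo -> goptuomdgo -> goptuomdgo -> goptuomdgo
lemma: gopti; TOR=du; POLE=ma


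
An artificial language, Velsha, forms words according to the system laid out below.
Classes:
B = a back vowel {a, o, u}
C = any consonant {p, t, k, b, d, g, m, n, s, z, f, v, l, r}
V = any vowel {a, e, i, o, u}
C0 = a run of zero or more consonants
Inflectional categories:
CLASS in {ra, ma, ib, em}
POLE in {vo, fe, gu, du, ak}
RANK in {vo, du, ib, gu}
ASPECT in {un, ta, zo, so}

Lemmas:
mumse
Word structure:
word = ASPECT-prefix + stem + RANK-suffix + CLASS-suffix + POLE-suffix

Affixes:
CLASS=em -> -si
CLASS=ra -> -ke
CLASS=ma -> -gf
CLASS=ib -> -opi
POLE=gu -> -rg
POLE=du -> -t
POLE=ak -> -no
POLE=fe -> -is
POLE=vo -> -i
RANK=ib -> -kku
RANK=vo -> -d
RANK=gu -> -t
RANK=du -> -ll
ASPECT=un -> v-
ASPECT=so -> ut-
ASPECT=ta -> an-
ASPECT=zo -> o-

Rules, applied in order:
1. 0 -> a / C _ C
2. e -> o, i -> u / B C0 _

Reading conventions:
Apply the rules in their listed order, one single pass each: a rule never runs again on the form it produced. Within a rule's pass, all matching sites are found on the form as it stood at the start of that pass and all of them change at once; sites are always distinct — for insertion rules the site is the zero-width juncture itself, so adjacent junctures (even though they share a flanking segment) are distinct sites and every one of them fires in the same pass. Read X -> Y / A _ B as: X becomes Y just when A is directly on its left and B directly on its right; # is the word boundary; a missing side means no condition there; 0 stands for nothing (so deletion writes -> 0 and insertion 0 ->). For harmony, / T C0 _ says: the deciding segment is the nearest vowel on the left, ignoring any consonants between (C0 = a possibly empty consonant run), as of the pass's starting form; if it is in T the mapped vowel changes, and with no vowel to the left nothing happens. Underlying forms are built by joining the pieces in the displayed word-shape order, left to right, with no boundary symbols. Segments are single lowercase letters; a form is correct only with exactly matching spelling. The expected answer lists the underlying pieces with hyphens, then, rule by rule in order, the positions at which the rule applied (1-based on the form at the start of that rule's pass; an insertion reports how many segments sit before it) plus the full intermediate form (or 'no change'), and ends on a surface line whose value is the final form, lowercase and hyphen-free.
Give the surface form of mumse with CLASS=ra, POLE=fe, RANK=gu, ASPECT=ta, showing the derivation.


underlying: an-mumse-t-ke-is
1. 0 -> a / C _ C: inserts after position(s) 2, 5, 8: anamumasetakeis
2. e -> o, i -> u / B C0 _: fires at position(s) 9, 13: anamumasotakois
surface: anamumasotakois


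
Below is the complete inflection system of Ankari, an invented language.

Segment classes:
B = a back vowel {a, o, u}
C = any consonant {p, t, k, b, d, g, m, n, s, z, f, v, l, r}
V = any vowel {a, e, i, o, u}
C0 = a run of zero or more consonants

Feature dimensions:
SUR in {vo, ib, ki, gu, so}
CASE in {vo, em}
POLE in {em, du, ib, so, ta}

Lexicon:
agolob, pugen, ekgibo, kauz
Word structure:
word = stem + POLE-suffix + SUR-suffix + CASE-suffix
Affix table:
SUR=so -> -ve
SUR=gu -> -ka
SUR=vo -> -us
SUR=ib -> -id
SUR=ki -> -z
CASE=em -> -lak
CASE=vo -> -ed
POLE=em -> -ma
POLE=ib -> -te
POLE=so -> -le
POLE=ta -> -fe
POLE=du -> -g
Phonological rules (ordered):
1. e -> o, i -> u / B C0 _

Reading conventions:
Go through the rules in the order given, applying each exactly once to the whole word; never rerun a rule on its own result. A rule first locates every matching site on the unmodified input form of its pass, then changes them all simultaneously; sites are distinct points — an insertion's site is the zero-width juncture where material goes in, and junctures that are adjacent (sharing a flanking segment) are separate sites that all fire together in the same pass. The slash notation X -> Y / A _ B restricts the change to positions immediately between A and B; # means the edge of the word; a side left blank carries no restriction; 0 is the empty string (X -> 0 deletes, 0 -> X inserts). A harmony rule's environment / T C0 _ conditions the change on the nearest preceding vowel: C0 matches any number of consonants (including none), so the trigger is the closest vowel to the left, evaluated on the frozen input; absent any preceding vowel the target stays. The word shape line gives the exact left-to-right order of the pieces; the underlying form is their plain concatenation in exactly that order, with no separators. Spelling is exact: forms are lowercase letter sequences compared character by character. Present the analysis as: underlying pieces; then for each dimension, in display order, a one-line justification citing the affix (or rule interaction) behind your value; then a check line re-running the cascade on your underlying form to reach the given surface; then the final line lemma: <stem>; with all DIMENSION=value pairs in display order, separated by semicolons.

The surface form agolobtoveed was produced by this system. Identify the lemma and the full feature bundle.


underlying: agolob-te-ve-ed
SUR=so - signalled by the affix -ve
CASE=vo - signalled by the affix -ed
POLE=ib - signalled by the affix -te
check: agolobteveed -> agolobtoveed
lemma: agolob; SUR=so; CASE=vo; POLE=ib


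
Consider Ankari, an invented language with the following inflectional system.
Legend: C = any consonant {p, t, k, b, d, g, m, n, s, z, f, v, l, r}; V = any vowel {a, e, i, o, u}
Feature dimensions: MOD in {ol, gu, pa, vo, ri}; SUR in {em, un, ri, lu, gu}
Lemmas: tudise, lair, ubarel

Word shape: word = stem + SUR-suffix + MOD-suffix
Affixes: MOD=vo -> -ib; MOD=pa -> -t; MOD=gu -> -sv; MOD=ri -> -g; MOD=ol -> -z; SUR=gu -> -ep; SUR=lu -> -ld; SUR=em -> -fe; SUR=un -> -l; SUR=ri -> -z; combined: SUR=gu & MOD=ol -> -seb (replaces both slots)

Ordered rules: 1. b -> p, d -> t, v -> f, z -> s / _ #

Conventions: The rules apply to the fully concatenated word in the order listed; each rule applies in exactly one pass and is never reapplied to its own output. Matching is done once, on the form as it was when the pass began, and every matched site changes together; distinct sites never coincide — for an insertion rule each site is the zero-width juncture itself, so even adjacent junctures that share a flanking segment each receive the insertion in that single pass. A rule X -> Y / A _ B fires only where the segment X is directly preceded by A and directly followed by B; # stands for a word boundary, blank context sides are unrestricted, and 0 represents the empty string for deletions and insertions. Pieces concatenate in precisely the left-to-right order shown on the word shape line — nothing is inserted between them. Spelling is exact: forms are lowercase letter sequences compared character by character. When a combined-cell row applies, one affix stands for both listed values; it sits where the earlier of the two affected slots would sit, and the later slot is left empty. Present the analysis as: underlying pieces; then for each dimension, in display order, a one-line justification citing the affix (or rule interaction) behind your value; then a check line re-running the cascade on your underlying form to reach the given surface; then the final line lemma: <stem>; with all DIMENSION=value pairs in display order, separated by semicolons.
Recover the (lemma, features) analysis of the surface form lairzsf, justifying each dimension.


underlying: lair-z-sv
MOD=gu - signalled by the affix -sv
SUR=ri - signalled by the affix -z
check: lairzsv -> lairzsf
lemma: lair; MOD=gu; SUR=ri


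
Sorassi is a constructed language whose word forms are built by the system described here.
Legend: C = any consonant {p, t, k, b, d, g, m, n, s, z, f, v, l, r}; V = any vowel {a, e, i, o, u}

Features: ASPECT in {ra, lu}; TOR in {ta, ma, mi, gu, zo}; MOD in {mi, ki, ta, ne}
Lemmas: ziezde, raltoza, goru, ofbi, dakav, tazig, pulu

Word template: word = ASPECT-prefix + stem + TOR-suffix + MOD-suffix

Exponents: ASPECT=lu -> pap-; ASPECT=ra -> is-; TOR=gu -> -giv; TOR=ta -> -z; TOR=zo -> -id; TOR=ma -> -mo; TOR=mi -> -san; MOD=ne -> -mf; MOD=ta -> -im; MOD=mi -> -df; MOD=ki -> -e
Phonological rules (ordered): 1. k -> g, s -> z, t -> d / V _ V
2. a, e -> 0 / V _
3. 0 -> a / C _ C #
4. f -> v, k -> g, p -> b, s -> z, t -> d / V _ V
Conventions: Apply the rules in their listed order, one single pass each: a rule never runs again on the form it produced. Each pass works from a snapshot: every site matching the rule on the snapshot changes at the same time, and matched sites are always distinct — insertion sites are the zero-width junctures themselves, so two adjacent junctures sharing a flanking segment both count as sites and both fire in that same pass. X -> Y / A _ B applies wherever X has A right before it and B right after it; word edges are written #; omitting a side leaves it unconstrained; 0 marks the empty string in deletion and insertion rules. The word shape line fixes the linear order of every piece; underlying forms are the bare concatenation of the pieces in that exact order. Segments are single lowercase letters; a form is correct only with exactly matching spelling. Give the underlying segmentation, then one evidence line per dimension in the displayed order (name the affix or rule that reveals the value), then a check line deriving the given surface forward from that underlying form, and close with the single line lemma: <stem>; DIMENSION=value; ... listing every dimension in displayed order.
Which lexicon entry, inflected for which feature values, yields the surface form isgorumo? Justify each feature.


underlying: is-goru-mo-e
ASPECT=ra - signalled by the affix is-
TOR=ma - signalled by the affix -mo
MOD=ki - signalled by the affix -e
check: isgorumoe -> isgorumoe -> isgorumo -> isgorumo -> isgorumo
lemma: goru; ASPECT=ra; TOR=ma; MOD=ki


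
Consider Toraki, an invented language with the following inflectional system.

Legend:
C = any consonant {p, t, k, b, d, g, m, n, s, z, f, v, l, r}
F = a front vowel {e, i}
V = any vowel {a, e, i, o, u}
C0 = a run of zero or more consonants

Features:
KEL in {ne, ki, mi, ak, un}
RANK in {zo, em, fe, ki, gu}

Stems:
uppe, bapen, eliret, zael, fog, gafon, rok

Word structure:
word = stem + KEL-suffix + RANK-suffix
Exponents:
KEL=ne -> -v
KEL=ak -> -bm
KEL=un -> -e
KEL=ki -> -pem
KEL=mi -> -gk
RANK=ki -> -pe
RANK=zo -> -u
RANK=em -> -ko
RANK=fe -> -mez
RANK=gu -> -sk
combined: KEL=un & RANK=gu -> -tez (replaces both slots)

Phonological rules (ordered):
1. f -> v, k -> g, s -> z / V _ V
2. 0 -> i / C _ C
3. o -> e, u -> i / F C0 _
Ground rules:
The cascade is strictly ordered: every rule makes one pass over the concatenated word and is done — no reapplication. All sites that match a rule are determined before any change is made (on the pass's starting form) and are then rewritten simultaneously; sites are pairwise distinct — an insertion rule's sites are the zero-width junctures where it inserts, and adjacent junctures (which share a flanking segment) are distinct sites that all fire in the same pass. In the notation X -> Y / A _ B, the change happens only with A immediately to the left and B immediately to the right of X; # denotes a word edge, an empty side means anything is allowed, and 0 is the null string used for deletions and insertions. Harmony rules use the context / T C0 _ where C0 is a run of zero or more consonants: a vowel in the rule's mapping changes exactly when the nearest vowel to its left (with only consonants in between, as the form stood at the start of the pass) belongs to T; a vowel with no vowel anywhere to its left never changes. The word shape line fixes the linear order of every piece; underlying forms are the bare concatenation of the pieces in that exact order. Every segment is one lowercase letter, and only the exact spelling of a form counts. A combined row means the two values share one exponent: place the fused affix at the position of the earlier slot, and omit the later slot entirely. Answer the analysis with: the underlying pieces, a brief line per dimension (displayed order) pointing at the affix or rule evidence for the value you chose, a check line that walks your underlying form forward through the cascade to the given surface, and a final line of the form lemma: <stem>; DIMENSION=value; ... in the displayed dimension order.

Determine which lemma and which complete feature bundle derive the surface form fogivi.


underlying: fog-v-u
KEL=ne - signalled by the affix -v
RANK=zo - signalled by the affix -u
check: fogvu -> fogvu -> fogivu -> fogivi
lemma: fog; KEL=ne; RANK=zo


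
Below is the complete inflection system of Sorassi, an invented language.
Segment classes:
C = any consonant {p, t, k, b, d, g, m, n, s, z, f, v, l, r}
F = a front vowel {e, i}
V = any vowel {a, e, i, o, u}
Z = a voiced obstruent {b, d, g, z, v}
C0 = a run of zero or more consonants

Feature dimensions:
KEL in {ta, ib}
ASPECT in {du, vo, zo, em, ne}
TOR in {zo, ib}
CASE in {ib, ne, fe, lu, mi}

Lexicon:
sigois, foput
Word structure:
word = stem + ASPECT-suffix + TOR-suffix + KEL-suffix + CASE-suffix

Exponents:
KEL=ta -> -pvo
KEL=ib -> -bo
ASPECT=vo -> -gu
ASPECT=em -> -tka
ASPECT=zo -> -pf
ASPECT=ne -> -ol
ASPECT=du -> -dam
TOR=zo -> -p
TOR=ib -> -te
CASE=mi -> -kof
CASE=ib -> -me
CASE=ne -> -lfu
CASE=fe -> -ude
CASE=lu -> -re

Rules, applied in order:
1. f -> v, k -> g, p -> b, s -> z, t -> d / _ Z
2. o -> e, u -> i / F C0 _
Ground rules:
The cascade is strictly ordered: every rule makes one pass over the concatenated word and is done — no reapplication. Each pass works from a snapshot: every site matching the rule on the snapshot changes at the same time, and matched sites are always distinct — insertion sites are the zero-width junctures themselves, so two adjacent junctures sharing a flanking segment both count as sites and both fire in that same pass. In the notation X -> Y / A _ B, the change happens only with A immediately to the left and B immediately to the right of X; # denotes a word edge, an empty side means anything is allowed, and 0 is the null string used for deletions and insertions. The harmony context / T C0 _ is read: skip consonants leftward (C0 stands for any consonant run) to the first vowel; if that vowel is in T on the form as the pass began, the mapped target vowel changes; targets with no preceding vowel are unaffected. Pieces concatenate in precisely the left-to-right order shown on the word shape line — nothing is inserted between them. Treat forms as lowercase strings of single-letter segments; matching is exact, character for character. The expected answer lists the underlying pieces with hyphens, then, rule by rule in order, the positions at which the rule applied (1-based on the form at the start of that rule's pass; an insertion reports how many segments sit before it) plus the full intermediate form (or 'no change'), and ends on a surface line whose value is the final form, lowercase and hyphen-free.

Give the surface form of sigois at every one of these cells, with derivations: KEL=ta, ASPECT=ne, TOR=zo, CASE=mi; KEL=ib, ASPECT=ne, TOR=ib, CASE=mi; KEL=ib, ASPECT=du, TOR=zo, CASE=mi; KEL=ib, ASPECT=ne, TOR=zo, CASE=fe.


cell KEL=ta, ASPECT=ne, TOR=zo, CASE=mi:
underlying: sigois-ol-p-pvo-kof
1. f -> v, k -> g, p -> b, s -> z, t -> d / _ Z: fires at position(s) 10: sigoisolpbvokof
2. o -> e, u -> i / F C0 _: fires at position(s) 4, 7: sigeiselpbvokof
surface: sigeiselpbvokof

cell KEL=ib, ASPECT=ne, TOR=ib, CASE=mi:
underlying: sigois-ol-te-bo-kof
1. f -> v, k -> g, p -> b, s -> z, t -> d / _ Z: no change
2. o -> e, u -> i / F C0 _: fires at position(s) 4, 7, 12: sigeiseltebekof
surface: sigeiseltebekof

cell KEL=ib, ASPECT=du, TOR=zo, CASE=mi:
underlying: sigois-dam-p-bo-kof
1. f -> v, k -> g, p -> b, s -> z, t -> d / _ Z: fires at position(s) 6, 10: sigoizdambbokof
2. o -> e, u -> i / F C0 _: fires at position(s) 4: sigeizdambbokof
surface: sigeizdambbokof

cell KEL=ib, ASPECT=ne, TOR=zo, CASE=fe:
underlying: sigois-ol-p-bo-ude
1. f -> v, k -> g, p -> b, s -> z, t -> d / _ Z: fires at position(s) 9: sigoisolbboude
2. o -> e, u -> i / F C0 _: fires at position(s) 4, 7: sigeiselbboude
surface: sigeiselbboude


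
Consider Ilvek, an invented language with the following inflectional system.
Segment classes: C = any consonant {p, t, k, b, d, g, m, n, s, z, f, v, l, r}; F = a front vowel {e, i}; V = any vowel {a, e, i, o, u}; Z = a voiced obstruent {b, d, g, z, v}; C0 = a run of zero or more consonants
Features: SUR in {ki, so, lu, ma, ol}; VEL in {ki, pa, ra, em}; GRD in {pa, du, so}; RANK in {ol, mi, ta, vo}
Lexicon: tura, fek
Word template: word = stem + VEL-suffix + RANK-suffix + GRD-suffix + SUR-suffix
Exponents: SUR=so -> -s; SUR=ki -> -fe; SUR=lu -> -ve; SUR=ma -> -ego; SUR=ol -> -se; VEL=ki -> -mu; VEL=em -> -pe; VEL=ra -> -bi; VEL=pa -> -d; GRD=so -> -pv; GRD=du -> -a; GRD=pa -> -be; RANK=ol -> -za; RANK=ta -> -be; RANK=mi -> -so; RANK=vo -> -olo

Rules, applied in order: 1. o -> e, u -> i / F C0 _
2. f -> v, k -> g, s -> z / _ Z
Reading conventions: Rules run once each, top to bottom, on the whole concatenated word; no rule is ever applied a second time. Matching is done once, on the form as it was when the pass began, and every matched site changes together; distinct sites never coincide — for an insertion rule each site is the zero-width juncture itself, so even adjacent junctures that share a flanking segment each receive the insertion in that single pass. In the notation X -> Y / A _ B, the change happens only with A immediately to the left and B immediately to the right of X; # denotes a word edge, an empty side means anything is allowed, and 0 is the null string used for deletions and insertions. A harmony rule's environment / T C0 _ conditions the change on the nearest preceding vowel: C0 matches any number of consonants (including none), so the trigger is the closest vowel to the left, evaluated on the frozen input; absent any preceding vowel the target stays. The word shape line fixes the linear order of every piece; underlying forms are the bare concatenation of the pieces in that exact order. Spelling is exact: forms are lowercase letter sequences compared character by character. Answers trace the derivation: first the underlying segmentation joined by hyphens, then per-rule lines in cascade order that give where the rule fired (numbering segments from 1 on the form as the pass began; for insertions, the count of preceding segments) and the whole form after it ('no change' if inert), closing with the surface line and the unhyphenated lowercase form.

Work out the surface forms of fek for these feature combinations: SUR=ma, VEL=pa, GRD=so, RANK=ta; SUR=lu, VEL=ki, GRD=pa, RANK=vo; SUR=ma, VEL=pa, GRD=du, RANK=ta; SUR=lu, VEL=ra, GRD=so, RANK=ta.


cell SUR=ma, VEL=pa, GRD=so, RANK=ta:
underlying: fek-d-be-pv-ego
1. o -> e, u -> i / F C0 _: fires at position(s) 11: fekdbepvege
2. f -> v, k -> g, s -> z / _ Z: fires at position(s) 3: fegdbepvege
surface: fegdbepvege

cell SUR=lu, VEL=ki, GRD=pa, RANK=vo:
underlying: fek-mu-olo-be-ve
1. o -> e, u -> i / F C0 _: fires at position(s) 5: fekmiolobeve
2. f -> v, k -> g, s -> z / _ Z: no change
surface: fekmiolobeve

cell SUR=ma, VEL=pa, GRD=du, RANK=ta:
underlying: fek-d-be-a-ego
1. o -> e, u -> i / F C0 _: fires at position(s) 10: fekdbeaege
2. f -> v, k -> g, s -> z / _ Z: fires at position(s) 3: fegdbeaege
surface: fegdbeaege

cell SUR=lu, VEL=ra, GRD=so, RANK=ta:
underlying: fek-bi-be-pv-ve
1. o -> e, u -> i / F C0 _: no change
2. f -> v, k -> g, s -> z / _ Z: fires at position(s) 3: fegbibepvve
surface: fegbibepvve
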